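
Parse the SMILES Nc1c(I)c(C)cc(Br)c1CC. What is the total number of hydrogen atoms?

Walk through each heavy atom and fill implicit hydrogens from standard valence (C 4, N 3, O 2, S 2, halogen 1); for lowercase aromatic atoms, an aromatic c carries 1 H when it has two neighbours and 0 H with three, and aromatic n carries 0 H:
  atom 1: N, bond orders sum to 1 (valence 3) → 2 H
  atom 2: aromatic c, 3 neighbours → 0 H
  atom 3: aromatic c, 3 neighbours → 0 H
  atom 4: I (halogen, monovalent) → 0 H
  atom 5: aromatic c, 3 neighbours → 0 H
  atom 6: C, bond orders sum to 1 (valence 4) → 3 H
  atom 7: aromatic c, 2 neighbours → 1 H
  atom 8: aromatic c, 3 neighbours → 0 H
  atom 9: Br (halogen, monovalent) → 0 H
  atom 10: aromatic c, 3 neighbours → 0 H
  atom 11: C, bond orders sum to 2 (valence 4) → 2 H
  atom 12: C, bond orders sum to 1 (valence 4) → 3 H
Total hydrogens: 11.

11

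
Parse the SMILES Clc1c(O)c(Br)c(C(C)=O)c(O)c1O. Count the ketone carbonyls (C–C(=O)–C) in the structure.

The ketone motif appears at heavy-atom position 8 in the SMILES.
Other groups present: 3 hydroxyl.
Ketone count: 1.

1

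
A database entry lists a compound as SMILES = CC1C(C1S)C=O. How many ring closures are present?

1

In SMILES, each pair of matching ring-closure digits denotes one ring-closing bond; the number of such bonds equals the number of independent rings.
Ring-closure bonds here: 1.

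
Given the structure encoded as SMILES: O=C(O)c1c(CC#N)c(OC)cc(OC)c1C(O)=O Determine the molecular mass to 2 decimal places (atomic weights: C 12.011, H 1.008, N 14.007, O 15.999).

First, the molecular formula is C12H11NO6 (counting implicit H from valence).
  C: 12 × 12.011 = 144.132
  H: 11 × 1.008 = 11.088
  N: 1 × 14.007 = 14.007
  O: 6 × 15.999 = 95.994
Sum: 12×12.011 + 11×1.008 + 1×14.007 + 6×15.999 = 265.221 → 265.22 g/mol.

265.22 g/mol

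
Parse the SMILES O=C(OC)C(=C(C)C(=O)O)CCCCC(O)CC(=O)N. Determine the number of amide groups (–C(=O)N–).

The amide motif appears at heavy-atom position 18 in the SMILES.
Other groups present: 1 alkene, 1 carboxylic acid, 1 ester, 1 hydroxyl.
Amide count: 1.

1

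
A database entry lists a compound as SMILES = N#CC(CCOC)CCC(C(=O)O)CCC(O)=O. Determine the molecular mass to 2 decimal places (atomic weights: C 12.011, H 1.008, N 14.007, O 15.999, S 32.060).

257.29 g/mol

First, the molecular formula is C12H19NO5 (counting implicit H from valence).
  C: 12 × 12.011 = 144.132
  H: 19 × 1.008 = 19.152
  N: 1 × 14.007 = 14.007
  O: 5 × 15.999 = 79.995
Sum: 12×12.011 + 19×1.008 + 1×14.007 + 5×15.999 = 257.286 → 257.29 g/mol.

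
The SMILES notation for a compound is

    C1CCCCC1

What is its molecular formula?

C6H12

Walk through each heavy atom and fill implicit hydrogens from standard valence (C 4, N 3, O 2, S 2, halogen 1):
  atom 1: C, bond orders sum to 2 (valence 4) → 2 H
  atom 2: C, bond orders sum to 2 (valence 4) → 2 H
  atom 3: C, bond orders sum to 2 (valence 4) → 2 H
  atom 4: C, bond orders sum to 2 (valence 4) → 2 H
  atom 5: C, bond orders sum to 2 (valence 4) → 2 H
  atom 6: C, bond orders sum to 2 (valence 4) → 2 H
Totals → C:6, H:12.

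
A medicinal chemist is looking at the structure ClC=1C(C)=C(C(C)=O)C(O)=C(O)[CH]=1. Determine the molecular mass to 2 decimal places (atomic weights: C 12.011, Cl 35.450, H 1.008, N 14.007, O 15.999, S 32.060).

First, the molecular formula is C9H9ClO3 (counting implicit H from valence).
  C: 9 × 12.011 = 108.099
  Cl: 1 × 35.450 = 35.450
  H: 9 × 1.008 = 9.072
  O: 3 × 15.999 = 47.997
Sum: 9×12.011 + 1×35.450 + 9×1.008 + 3×15.999 = 200.618 → 200.62 g/mol.

200.62 g/mol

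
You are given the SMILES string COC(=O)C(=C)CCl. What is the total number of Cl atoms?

Scan the SMILES for Cl atoms (remember two-letter symbols like Cl and Br are single atoms).
Chlorine count: 1.

1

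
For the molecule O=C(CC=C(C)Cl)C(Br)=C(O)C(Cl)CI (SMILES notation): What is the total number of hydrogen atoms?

Walk through each heavy atom and fill implicit hydrogens from standard valence (C 4, N 3, O 2, S 2, halogen 1):
  atom 1: O, bond orders sum to 2 (valence 2) → 0 H
  atom 2: C, bond orders sum to 4 (valence 4) → 0 H
  atom 3: C, bond orders sum to 2 (valence 4) → 2 H
  atom 4: C, bond orders sum to 3 (valence 4) → 1 H
  atom 5: C, bond orders sum to 4 (valence 4) → 0 H
  atom 6: C, bond orders sum to 1 (valence 4) → 3 H
  atom 7: Cl (halogen, monovalent) → 0 H
  atom 8: C, bond orders sum to 4 (valence 4) → 0 H
  atom 9: Br (halogen, monovalent) → 0 H
  atom 10: C, bond orders sum to 4 (valence 4) → 0 H
  atom 11: O, bond orders sum to 1 (valence 2) → 1 H
  atom 12: C, bond orders sum to 3 (valence 4) → 1 H
  atom 13: Cl (halogen, monovalent) → 0 H
  atom 14: C, bond orders sum to 2 (valence 4) → 2 H
  atom 15: I (halogen, monovalent) → 0 H
Total hydrogens: 10.

10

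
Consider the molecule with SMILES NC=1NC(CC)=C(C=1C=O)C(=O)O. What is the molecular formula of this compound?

C8H10N2O3

Walk through each heavy atom and fill implicit hydrogens from standard valence (C 4, N 3, O 2, S 2, halogen 1):
  atom 1: N, bond orders sum to 1 (valence 3) → 2 H
  atom 2: C, bond orders sum to 4 (valence 4) → 0 H
  atom 3: N, bond orders sum to 2 (valence 3) → 1 H
  atom 4: C, bond orders sum to 4 (valence 4) → 0 H
  atom 5: C, bond orders sum to 2 (valence 4) → 2 H
  atom 6: C, bond orders sum to 1 (valence 4) → 3 H
  atom 7: C, bond orders sum to 4 (valence 4) → 0 H
  atom 8: C, bond orders sum to 4 (valence 4) → 0 H
  atom 9: C, bond orders sum to 3 (valence 4) → 1 H
  atom 10: O, bond orders sum to 2 (valence 2) → 0 H
  atom 11: C, bond orders sum to 4 (valence 4) → 0 H
  atom 12: O, bond orders sum to 2 (valence 2) → 0 H
  atom 13: O, bond orders sum to 1 (valence 2) → 1 H
Totals → C:8, H:10, N:2, O:3.
In Hill order: C8H10N2O3.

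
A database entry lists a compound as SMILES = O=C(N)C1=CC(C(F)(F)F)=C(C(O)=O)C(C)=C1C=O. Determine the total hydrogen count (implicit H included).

Walk through each heavy atom and fill implicit hydrogens from standard valence (C 4, N 3, O 2, S 2, halogen 1):
  atom 1: O, bond orders sum to 2 (valence 2) → 0 H
  atom 2: C, bond orders sum to 4 (valence 4) → 0 H
  atom 3: N, bond orders sum to 1 (valence 3) → 2 H
  atom 4: C, bond orders sum to 4 (valence 4) → 0 H
  atom 5: C, bond orders sum to 3 (valence 4) → 1 H
  atom 6: C, bond orders sum to 4 (valence 4) → 0 H
  atom 7: C, bond orders sum to 4 (valence 4) → 0 H
  atom 8: F (halogen, monovalent) → 0 H
  atom 9: F (halogen, monovalent) → 0 H
  atom 10: F (halogen, monovalent) → 0 H
  atom 11: C, bond orders sum to 4 (valence 4) → 0 H
  atom 12: C, bond orders sum to 4 (valence 4) → 0 H
  atom 13: O, bond orders sum to 1 (valence 2) → 1 H
  atom 14: O, bond orders sum to 2 (valence 2) → 0 H
  atom 15: C, bond orders sum to 4 (valence 4) → 0 H
  atom 16: C, bond orders sum to 1 (valence 4) → 3 H
  atom 17: C, bond orders sum to 4 (valence 4) → 0 H
  atom 18: C, bond orders sum to 3 (valence 4) → 1 H
  atom 19: O, bond orders sum to 2 (valence 2) → 0 H
Total hydrogens: 8.

8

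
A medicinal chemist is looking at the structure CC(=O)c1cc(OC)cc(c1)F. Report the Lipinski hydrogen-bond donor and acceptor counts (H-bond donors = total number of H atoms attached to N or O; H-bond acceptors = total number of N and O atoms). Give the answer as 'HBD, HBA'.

Donors: find every N or O and count the H atoms it carries.
  atom 3 (O): bond orders sum to 2 → 0 H
  atom 7 (O): bond orders sum to 2 → 0 H
Lipinski HBD = 0.
Acceptors: N atoms = 0, O atoms = 2 → HBA = 2.

0, 2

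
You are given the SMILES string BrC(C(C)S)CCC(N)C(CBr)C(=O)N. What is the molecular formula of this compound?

Walk through each heavy atom and fill implicit hydrogens from standard valence (C 4, N 3, O 2, S 2, halogen 1):
  atom 1: Br (halogen, monovalent) → 0 H
  atom 2: C, bond orders sum to 3 (valence 4) → 1 H
  atom 3: C, bond orders sum to 3 (valence 4) → 1 H
  atom 4: C, bond orders sum to 1 (valence 4) → 3 H
  atom 5: S, bond orders sum to 1 (valence 2) → 1 H
  atom 6: C, bond orders sum to 2 (valence 4) → 2 H
  atom 7: C, bond orders sum to 2 (valence 4) → 2 H
  atom 8: C, bond orders sum to 3 (valence 4) → 1 H
  atom 9: N, bond orders sum to 1 (valence 3) → 2 H
  atom 10: C, bond orders sum to 3 (valence 4) → 1 H
  atom 11: C, bond orders sum to 2 (valence 4) → 2 H
  atom 12: Br (halogen, monovalent) → 0 H
  atom 13: C, bond orders sum to 4 (valence 4) → 0 H
  atom 14: O, bond orders sum to 2 (valence 2) → 0 H
  atom 15: N, bond orders sum to 1 (valence 3) → 2 H
Totals → C:9, H:18, Br:2, N:2, O:1, S:1.
In Hill order: C9H18Br2N2OS.

C9H18Br2N2OS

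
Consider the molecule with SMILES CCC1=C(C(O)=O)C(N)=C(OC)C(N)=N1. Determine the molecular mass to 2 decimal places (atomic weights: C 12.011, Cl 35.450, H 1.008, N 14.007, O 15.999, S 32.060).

211.22 g/mol

First, the molecular formula is C9H13N3O3 (counting implicit H from valence).
  C: 9 × 12.011 = 108.099
  H: 13 × 1.008 = 13.104
  N: 3 × 14.007 = 42.021
  O: 3 × 15.999 = 47.997
Sum: 9×12.011 + 13×1.008 + 3×14.007 + 3×15.999 = 211.221 → 211.22 g/mol.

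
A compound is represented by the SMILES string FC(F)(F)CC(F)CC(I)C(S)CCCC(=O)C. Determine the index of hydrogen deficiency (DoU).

1

Molecular formula: C11H17F4IOS.
DoU = (2C + 2 + N − H − X) / 2, where X is the halogen count and O/S are ignored.
    = (2·11 + 2 + 0 − 17 − 5) / 2 = 2 / 2 = 1.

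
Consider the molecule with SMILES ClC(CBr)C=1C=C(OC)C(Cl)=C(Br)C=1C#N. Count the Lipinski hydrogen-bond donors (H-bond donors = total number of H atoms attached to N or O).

0

Donors: find every N or O and count the H atoms it carries.
  atom 8 (O): bond orders sum to 2 → 0 H
  atom 16 (N): bond orders sum to 3 → 0 H
Lipinski HBD = 0.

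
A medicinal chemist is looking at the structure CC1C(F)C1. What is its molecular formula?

Walk through each heavy atom and fill implicit hydrogens from standard valence (C 4, N 3, O 2, S 2, halogen 1):
  atom 1: C, bond orders sum to 1 (valence 4) → 3 H
  atom 2: C, bond orders sum to 3 (valence 4) → 1 H
  atom 3: C, bond orders sum to 3 (valence 4) → 1 H
  atom 4: F (halogen, monovalent) → 0 H
  atom 5: C, bond orders sum to 2 (valence 4) → 2 H
Totals → C:4, H:7, F:1.
In Hill order: C4H7F.

C4H7F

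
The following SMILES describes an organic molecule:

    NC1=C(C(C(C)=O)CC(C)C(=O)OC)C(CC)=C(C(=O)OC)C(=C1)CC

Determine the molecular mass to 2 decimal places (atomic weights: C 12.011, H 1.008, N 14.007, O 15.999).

363.45 g/mol

First, the molecular formula is C20H29NO5 (counting implicit H from valence).
  C: 20 × 12.011 = 240.220
  H: 29 × 1.008 = 29.232
  N: 1 × 14.007 = 14.007
  O: 5 × 15.999 = 79.995
Sum: 20×12.011 + 29×1.008 + 1×14.007 + 5×15.999 = 363.454 → 363.45 g/mol.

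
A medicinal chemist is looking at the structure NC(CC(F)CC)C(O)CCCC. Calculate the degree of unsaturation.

0

Degree of unsaturation = (number of rings) + (number of π bonds).
Ring closures in the SMILES: 0.
π bonds: none → 0 DoU from unsaturation.
Total DoU = 0 + 0 = 0.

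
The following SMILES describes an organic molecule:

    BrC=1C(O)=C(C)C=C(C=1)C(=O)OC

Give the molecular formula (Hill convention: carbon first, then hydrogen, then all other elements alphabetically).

Walk through each heavy atom and fill implicit hydrogens from standard valence (C 4, N 3, O 2, S 2, halogen 1):
  atom 1: Br (halogen, monovalent) → 0 H
  atom 2: C, bond orders sum to 4 (valence 4) → 0 H
  atom 3: C, bond orders sum to 4 (valence 4) → 0 H
  atom 4: O, bond orders sum to 1 (valence 2) → 1 H
  atom 5: C, bond orders sum to 4 (valence 4) → 0 H
  atom 6: C, bond orders sum to 1 (valence 4) → 3 H
  atom 7: C, bond orders sum to 3 (valence 4) → 1 H
  atom 8: C, bond orders sum to 4 (valence 4) → 0 H
  atom 9: C, bond orders sum to 3 (valence 4) → 1 H
  atom 10: C, bond orders sum to 4 (valence 4) → 0 H
  atom 11: O, bond orders sum to 2 (valence 2) → 0 H
  atom 12: O, bond orders sum to 2 (valence 2) → 0 H
  atom 13: C, bond orders sum to 1 (valence 4) → 3 H
Totals → C:9, H:9, Br:1, O:3.

C9H9BrO3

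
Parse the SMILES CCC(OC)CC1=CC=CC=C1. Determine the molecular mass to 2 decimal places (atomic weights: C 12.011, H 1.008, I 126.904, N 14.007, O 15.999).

164.25 g/mol

First, the molecular formula is C11H16O (counting implicit H from valence).
  C: 11 × 12.011 = 132.121
  H: 16 × 1.008 = 16.128
  O: 1 × 15.999 = 15.999
Sum: 11×12.011 + 16×1.008 + 1×15.999 = 164.248 → 164.25 g/mol.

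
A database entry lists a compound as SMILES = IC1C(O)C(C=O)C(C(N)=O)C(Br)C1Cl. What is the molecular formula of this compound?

Walk through each heavy atom and fill implicit hydrogens from standard valence (C 4, N 3, O 2, S 2, halogen 1):
  atom 1: I (halogen, monovalent) → 0 H
  atom 2: C, bond orders sum to 3 (valence 4) → 1 H
  atom 3: C, bond orders sum to 3 (valence 4) → 1 H
  atom 4: O, bond orders sum to 1 (valence 2) → 1 H
  atom 5: C, bond orders sum to 3 (valence 4) → 1 H
  atom 6: C, bond orders sum to 3 (valence 4) → 1 H
  atom 7: O, bond orders sum to 2 (valence 2) → 0 H
  atom 8: C, bond orders sum to 3 (valence 4) → 1 H
  atom 9: C, bond orders sum to 4 (valence 4) → 0 H
  atom 10: N, bond orders sum to 1 (valence 3) → 2 H
  atom 11: O, bond orders sum to 2 (valence 2) → 0 H
  atom 12: C, bond orders sum to 3 (valence 4) → 1 H
  atom 13: Br (halogen, monovalent) → 0 H
  atom 14: C, bond orders sum to 3 (valence 4) → 1 H
  atom 15: Cl (halogen, monovalent) → 0 H
Totals → C:8, H:10, Br:1, Cl:1, I:1, N:1, O:3.

C8H10BrClINO3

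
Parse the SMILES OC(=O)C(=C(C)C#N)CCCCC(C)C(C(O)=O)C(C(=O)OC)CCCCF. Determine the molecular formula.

C20H30FNO6

Walk through each heavy atom and fill implicit hydrogens from standard valence (C 4, N 3, O 2, S 2, halogen 1):
  atom 1: O, bond orders sum to 1 (valence 2) → 1 H
  atom 2: C, bond orders sum to 4 (valence 4) → 0 H
  atom 3: O, bond orders sum to 2 (valence 2) → 0 H
  atom 4: C, bond orders sum to 4 (valence 4) → 0 H
  atom 5: C, bond orders sum to 4 (valence 4) → 0 H
  atom 6: C, bond orders sum to 1 (valence 4) → 3 H
  atom 7: C, bond orders sum to 4 (valence 4) → 0 H
  atom 8: N, bond orders sum to 3 (valence 3) → 0 H
  atom 9: C, bond orders sum to 2 (valence 4) → 2 H
  atom 10: C, bond orders sum to 2 (valence 4) → 2 H
  atom 11: C, bond orders sum to 2 (valence 4) → 2 H
  atom 12: C, bond orders sum to 2 (valence 4) → 2 H
  atom 13: C, bond orders sum to 3 (valence 4) → 1 H
  atom 14: C, bond orders sum to 1 (valence 4) → 3 H
  atom 15: C, bond orders sum to 3 (valence 4) → 1 H
  atom 16: C, bond orders sum to 4 (valence 4) → 0 H
  atom 17: O, bond orders sum to 1 (valence 2) → 1 H
  atom 18: O, bond orders sum to 2 (valence 2) → 0 H
  atom 19: C, bond orders sum to 3 (valence 4) → 1 H
  atom 20: C, bond orders sum to 4 (valence 4) → 0 H
  atom 21: O, bond orders sum to 2 (valence 2) → 0 H
  atom 22: O, bond orders sum to 2 (valence 2) → 0 H
  atom 23: C, bond orders sum to 1 (valence 4) → 3 H
  atom 24: C, bond orders sum to 2 (valence 4) → 2 H
  atom 25: C, bond orders sum to 2 (valence 4) → 2 H
  atom 26: C, bond orders sum to 2 (valence 4) → 2 H
  atom 27: C, bond orders sum to 2 (valence 4) → 2 H
  atom 28: F (halogen, monovalent) → 0 H
Totals → C:20, H:30, F:1, N:1, O:6.
In Hill order: C20H30FNO6.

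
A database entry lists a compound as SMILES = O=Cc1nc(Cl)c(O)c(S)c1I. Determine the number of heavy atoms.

12

Every atom symbol written in the SMILES (organic subset) is one heavy atom; implicit H are not written.
Heavy atoms by element → C:6, Cl:1, I:1, N:1, O:2, S:1.
Total: 12.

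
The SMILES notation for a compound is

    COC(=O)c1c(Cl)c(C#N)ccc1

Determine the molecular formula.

C9H6ClNO2

Walk through each heavy atom and fill implicit hydrogens from standard valence (C 4, N 3, O 2, S 2, halogen 1); for lowercase aromatic atoms, an aromatic c carries 1 H when it has two neighbours and 0 H with three, and aromatic n carries 0 H:
  atom 1: C, bond orders sum to 1 (valence 4) → 3 H
  atom 2: O, bond orders sum to 2 (valence 2) → 0 H
  atom 3: C, bond orders sum to 4 (valence 4) → 0 H
  atom 4: O, bond orders sum to 2 (valence 2) → 0 H
  atom 5: aromatic c, 3 neighbours → 0 H
  atom 6: aromatic c, 3 neighbours → 0 H
  atom 7: Cl (halogen, monovalent) → 0 H
  atom 8: aromatic c, 3 neighbours → 0 H
  atom 9: C, bond orders sum to 4 (valence 4) → 0 H
  atom 10: N, bond orders sum to 3 (valence 3) → 0 H
  atom 11: aromatic c, 2 neighbours → 1 H
  atom 12: aromatic c, 2 neighbours → 1 H
  atom 13: aromatic c, 2 neighbours → 1 H
Totals → C:9, H:6, Cl:1, N:1, O:2.
In Hill order: C9H6ClNO2.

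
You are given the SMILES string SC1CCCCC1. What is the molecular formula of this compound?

Walk through each heavy atom and fill implicit hydrogens from standard valence (C 4, N 3, O 2, S 2, halogen 1):
  atom 1: S, bond orders sum to 1 (valence 2) → 1 H
  atom 2: C, bond orders sum to 3 (valence 4) → 1 H
  atom 3: C, bond orders sum to 2 (valence 4) → 2 H
  atom 4: C, bond orders sum to 2 (valence 4) → 2 H
  atom 5: C, bond orders sum to 2 (valence 4) → 2 H
  atom 6: C, bond orders sum to 2 (valence 4) → 2 H
  atom 7: C, bond orders sum to 2 (valence 4) → 2 H
Totals → C:6, H:12, S:1.

C6H12S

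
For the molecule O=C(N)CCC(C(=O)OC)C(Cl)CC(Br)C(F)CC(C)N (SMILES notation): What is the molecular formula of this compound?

C13H23BrClFN2O3

Walk through each heavy atom and fill implicit hydrogens from standard valence (C 4, N 3, O 2, S 2, halogen 1):
  atom 1: O, bond orders sum to 2 (valence 2) → 0 H
  atom 2: C, bond orders sum to 4 (valence 4) → 0 H
  atom 3: N, bond orders sum to 1 (valence 3) → 2 H
  atom 4: C, bond orders sum to 2 (valence 4) → 2 H
  atom 5: C, bond orders sum to 2 (valence 4) → 2 H
  atom 6: C, bond orders sum to 3 (valence 4) → 1 H
  atom 7: C, bond orders sum to 4 (valence 4) → 0 H
  atom 8: O, bond orders sum to 2 (valence 2) → 0 H
  atom 9: O, bond orders sum to 2 (valence 2) → 0 H
  atom 10: C, bond orders sum to 1 (valence 4) → 3 H
  atom 11: C, bond orders sum to 3 (valence 4) → 1 H
  atom 12: Cl (halogen, monovalent) → 0 H
  atom 13: C, bond orders sum to 2 (valence 4) → 2 H
  atom 14: C, bond orders sum to 3 (valence 4) → 1 H
  atom 15: Br (halogen, monovalent) → 0 H
  atom 16: C, bond orders sum to 3 (valence 4) → 1 H
  atom 17: F (halogen, monovalent) → 0 H
  atom 18: C, bond orders sum to 2 (valence 4) → 2 H
  atom 19: C, bond orders sum to 3 (valence 4) → 1 H
  atom 20: C, bond orders sum to 1 (valence 4) → 3 H
  atom 21: N, bond orders sum to 1 (valence 3) → 2 H
Totals → C:13, H:23, Br:1, Cl:1, F:1, N:2, O:3.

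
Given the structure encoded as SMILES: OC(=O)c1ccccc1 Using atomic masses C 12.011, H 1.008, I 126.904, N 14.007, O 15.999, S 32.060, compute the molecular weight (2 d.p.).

122.12 g/mol

First, the molecular formula is C7H6O2 (counting implicit H from valence).
  C: 7 × 12.011 = 84.077
  H: 6 × 1.008 = 6.048
  O: 2 × 15.999 = 31.998
Sum: 7×12.011 + 6×1.008 + 2×15.999 = 122.123 → 122.12 g/mol.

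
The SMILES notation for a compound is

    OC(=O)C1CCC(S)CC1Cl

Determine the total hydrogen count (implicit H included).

11

Walk through each heavy atom and fill implicit hydrogens from standard valence (C 4, N 3, O 2, S 2, halogen 1):
  atom 1: O, bond orders sum to 1 (valence 2) → 1 H
  atom 2: C, bond orders sum to 4 (valence 4) → 0 H
  atom 3: O, bond orders sum to 2 (valence 2) → 0 H
  atom 4: C, bond orders sum to 3 (valence 4) → 1 H
  atom 5: C, bond orders sum to 2 (valence 4) → 2 H
  atom 6: C, bond orders sum to 2 (valence 4) → 2 H
  atom 7: C, bond orders sum to 3 (valence 4) → 1 H
  atom 8: S, bond orders sum to 1 (valence 2) → 1 H
  atom 9: C, bond orders sum to 2 (valence 4) → 2 H
  atom 10: C, bond orders sum to 3 (valence 4) → 1 H
  atom 11: Cl (halogen, monovalent) → 0 H
Total hydrogens: 11.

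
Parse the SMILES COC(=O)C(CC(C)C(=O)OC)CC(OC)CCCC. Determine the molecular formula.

C15H28O5

Walk through each heavy atom and fill implicit hydrogens from standard valence (C 4, N 3, O 2, S 2, halogen 1):
  atom 1: C, bond orders sum to 1 (valence 4) → 3 H
  atom 2: O, bond orders sum to 2 (valence 2) → 0 H
  atom 3: C, bond orders sum to 4 (valence 4) → 0 H
  atom 4: O, bond orders sum to 2 (valence 2) → 0 H
  atom 5: C, bond orders sum to 3 (valence 4) → 1 H
  atom 6: C, bond orders sum to 2 (valence 4) → 2 H
  atom 7: C, bond orders sum to 3 (valence 4) → 1 H
  atom 8: C, bond orders sum to 1 (valence 4) → 3 H
  atom 9: C, bond orders sum to 4 (valence 4) → 0 H
  atom 10: O, bond orders sum to 2 (valence 2) → 0 H
  atom 11: O, bond orders sum to 2 (valence 2) → 0 H
  atom 12: C, bond orders sum to 1 (valence 4) → 3 H
  atom 13: C, bond orders sum to 2 (valence 4) → 2 H
  atom 14: C, bond orders sum to 3 (valence 4) → 1 H
  atom 15: O, bond orders sum to 2 (valence 2) → 0 H
  atom 16: C, bond orders sum to 1 (valence 4) → 3 H
  atom 17: C, bond orders sum to 2 (valence 4) → 2 H
  atom 18: C, bond orders sum to 2 (valence 4) → 2 H
  atom 19: C, bond orders sum to 2 (valence 4) → 2 H
  atom 20: C, bond orders sum to 1 (valence 4) → 3 H
Totals → C:15, H:28, O:5.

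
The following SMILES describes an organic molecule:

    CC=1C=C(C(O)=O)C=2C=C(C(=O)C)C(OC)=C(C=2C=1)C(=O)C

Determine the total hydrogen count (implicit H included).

16

Walk through each heavy atom and fill implicit hydrogens from standard valence (C 4, N 3, O 2, S 2, halogen 1):
  atom 1: C, bond orders sum to 1 (valence 4) → 3 H
  atom 2: C, bond orders sum to 4 (valence 4) → 0 H
  atom 3: C, bond orders sum to 3 (valence 4) → 1 H
  atom 4: C, bond orders sum to 4 (valence 4) → 0 H
  atom 5: C, bond orders sum to 4 (valence 4) → 0 H
  atom 6: O, bond orders sum to 1 (valence 2) → 1 H
  atom 7: O, bond orders sum to 2 (valence 2) → 0 H
  atom 8: C, bond orders sum to 4 (valence 4) → 0 H
  atom 9: C, bond orders sum to 3 (valence 4) → 1 H
  atom 10: C, bond orders sum to 4 (valence 4) → 0 H
  atom 11: C, bond orders sum to 4 (valence 4) → 0 H
  atom 12: O, bond orders sum to 2 (valence 2) → 0 H
  atom 13: C, bond orders sum to 1 (valence 4) → 3 H
  atom 14: C, bond orders sum to 4 (valence 4) → 0 H
  atom 15: O, bond orders sum to 2 (valence 2) → 0 H
  atom 16: C, bond orders sum to 1 (valence 4) → 3 H
  atom 17: C, bond orders sum to 4 (valence 4) → 0 H
  atom 18: C, bond orders sum to 4 (valence 4) → 0 H
  atom 19: C, bond orders sum to 3 (valence 4) → 1 H
  atom 20: C, bond orders sum to 4 (valence 4) → 0 H
  atom 21: O, bond orders sum to 2 (valence 2) → 0 H
  atom 22: C, bond orders sum to 1 (valence 4) → 3 H
Total hydrogens: 16.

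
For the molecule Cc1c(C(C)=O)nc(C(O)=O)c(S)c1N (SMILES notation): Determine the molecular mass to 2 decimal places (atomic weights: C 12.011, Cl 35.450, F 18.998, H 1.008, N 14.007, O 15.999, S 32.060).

First, the molecular formula is C9H10N2O3S (counting implicit H from valence).
  C: 9 × 12.011 = 108.099
  H: 10 × 1.008 = 10.080
  N: 2 × 14.007 = 28.014
  O: 3 × 15.999 = 47.997
  S: 1 × 32.060 = 32.060
Sum: 9×12.011 + 10×1.008 + 2×14.007 + 3×15.999 + 1×32.060 = 226.250 → 226.25 g/mol.

226.25 g/mol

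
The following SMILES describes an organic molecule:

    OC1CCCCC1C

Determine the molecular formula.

C7H14O

Walk through each heavy atom and fill implicit hydrogens from standard valence (C 4, N 3, O 2, S 2, halogen 1):
  atom 1: O, bond orders sum to 1 (valence 2) → 1 H
  atom 2: C, bond orders sum to 3 (valence 4) → 1 H
  atom 3: C, bond orders sum to 2 (valence 4) → 2 H
  atom 4: C, bond orders sum to 2 (valence 4) → 2 H
  atom 5: C, bond orders sum to 2 (valence 4) → 2 H
  atom 6: C, bond orders sum to 2 (valence 4) → 2 H
  atom 7: C, bond orders sum to 3 (valence 4) → 1 H
  atom 8: C, bond orders sum to 1 (valence 4) → 3 H
Totals → C:7, H:14, O:1.
In Hill order: C7H14O.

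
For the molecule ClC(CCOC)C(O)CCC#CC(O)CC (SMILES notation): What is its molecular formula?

Walk through each heavy atom and fill implicit hydrogens from standard valence (C 4, N 3, O 2, S 2, halogen 1):
  atom 1: Cl (halogen, monovalent) → 0 H
  atom 2: C, bond orders sum to 3 (valence 4) → 1 H
  atom 3: C, bond orders sum to 2 (valence 4) → 2 H
  atom 4: C, bond orders sum to 2 (valence 4) → 2 H
  atom 5: O, bond orders sum to 2 (valence 2) → 0 H
  atom 6: C, bond orders sum to 1 (valence 4) → 3 H
  atom 7: C, bond orders sum to 3 (valence 4) → 1 H
  atom 8: O, bond orders sum to 1 (valence 2) → 1 H
  atom 9: C, bond orders sum to 2 (valence 4) → 2 H
  atom 10: C, bond orders sum to 2 (valence 4) → 2 H
  atom 11: C, bond orders sum to 4 (valence 4) → 0 H
  atom 12: C, bond orders sum to 4 (valence 4) → 0 H
  atom 13: C, bond orders sum to 3 (valence 4) → 1 H
  atom 14: O, bond orders sum to 1 (valence 2) → 1 H
  atom 15: C, bond orders sum to 2 (valence 4) → 2 H
  atom 16: C, bond orders sum to 1 (valence 4) → 3 H
Totals → C:12, H:21, Cl:1, O:3.
In Hill order: C12H21ClO3.

C12H21ClO3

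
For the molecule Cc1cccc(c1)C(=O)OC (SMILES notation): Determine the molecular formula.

Walk through each heavy atom and fill implicit hydrogens from standard valence (C 4, N 3, O 2, S 2, halogen 1); for lowercase aromatic atoms, an aromatic c carries 1 H when it has two neighbours and 0 H with three, and aromatic n carries 0 H:
  atom 1: C, bond orders sum to 1 (valence 4) → 3 H
  atom 2: aromatic c, 3 neighbours → 0 H
  atom 3: aromatic c, 2 neighbours → 1 H
  atom 4: aromatic c, 2 neighbours → 1 H
  atom 5: aromatic c, 2 neighbours → 1 H
  atom 6: aromatic c, 3 neighbours → 0 H
  atom 7: aromatic c, 2 neighbours → 1 H
  atom 8: C, bond orders sum to 4 (valence 4) → 0 H
  atom 9: O, bond orders sum to 2 (valence 2) → 0 H
  atom 10: O, bond orders sum to 2 (valence 2) → 0 H
  atom 11: C, bond orders sum to 1 (valence 4) → 3 H
Totals → C:9, H:10, O:2.

C9H10O2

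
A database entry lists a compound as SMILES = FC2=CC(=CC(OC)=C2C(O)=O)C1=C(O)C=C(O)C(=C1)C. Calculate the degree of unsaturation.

Molecular formula: C15H13FO5.
DoU = (2C + 2 + N − H − X) / 2, where X is the halogen count and O/S are ignored.
    = (2·15 + 2 + 0 − 13 − 1) / 2 = 18 / 2 = 9.

9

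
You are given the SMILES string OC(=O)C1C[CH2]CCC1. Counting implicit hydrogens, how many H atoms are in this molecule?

Walk through each heavy atom and fill implicit hydrogens from standard valence (C 4, N 3, O 2, S 2, halogen 1):
  atom 1: O, bond orders sum to 1 (valence 2) → 1 H
  atom 2: C, bond orders sum to 4 (valence 4) → 0 H
  atom 3: O, bond orders sum to 2 (valence 2) → 0 H
  atom 4: C, bond orders sum to 3 (valence 4) → 1 H
  atom 5: C, bond orders sum to 2 (valence 4) → 2 H
  atom 6: C with explicit H count 2
  atom 7: C, bond orders sum to 2 (valence 4) → 2 H
  atom 8: C, bond orders sum to 2 (valence 4) → 2 H
  atom 9: C, bond orders sum to 2 (valence 4) → 2 H
Total hydrogens: 12.

12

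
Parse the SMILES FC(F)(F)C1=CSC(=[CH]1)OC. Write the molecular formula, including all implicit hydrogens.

C6H5F3OS

Walk through each heavy atom and fill implicit hydrogens from standard valence (C 4, N 3, O 2, S 2, halogen 1):
  atom 1: F (halogen, monovalent) → 0 H
  atom 2: C, bond orders sum to 4 (valence 4) → 0 H
  atom 3: F (halogen, monovalent) → 0 H
  atom 4: F (halogen, monovalent) → 0 H
  atom 5: C, bond orders sum to 4 (valence 4) → 0 H
  atom 6: C, bond orders sum to 3 (valence 4) → 1 H
  atom 7: S, bond orders sum to 2 (valence 2) → 0 H
  atom 8: C, bond orders sum to 4 (valence 4) → 0 H
  atom 9: C with explicit H count 1
  atom 10: O, bond orders sum to 2 (valence 2) → 0 H
  atom 11: C, bond orders sum to 1 (valence 4) → 3 H
Totals → C:6, H:5, F:3, O:1, S:1.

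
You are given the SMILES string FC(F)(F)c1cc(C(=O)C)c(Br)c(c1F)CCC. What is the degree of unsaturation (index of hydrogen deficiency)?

Molecular formula: C12H11BrF4O.
DoU = (2C + 2 + N − H − X) / 2, where X is the halogen count and O/S are ignored.
    = (2·12 + 2 + 0 − 11 − 5) / 2 = 10 / 2 = 5.

5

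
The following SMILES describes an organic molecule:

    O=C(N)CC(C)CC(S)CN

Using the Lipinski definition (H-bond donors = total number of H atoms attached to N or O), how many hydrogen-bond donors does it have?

4

Donors: find every N or O and count the H atoms it carries.
  atom 1 (O): bond orders sum to 2 → 0 H
  atom 3 (N): bond orders sum to 1 → 2 H
  atom 11 (N): bond orders sum to 1 → 2 H
Lipinski HBD = 4.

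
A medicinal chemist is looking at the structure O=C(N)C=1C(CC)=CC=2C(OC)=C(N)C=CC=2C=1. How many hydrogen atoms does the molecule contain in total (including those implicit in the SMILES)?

16

Walk through each heavy atom and fill implicit hydrogens from standard valence (C 4, N 3, O 2, S 2, halogen 1):
  atom 1: O, bond orders sum to 2 (valence 2) → 0 H
  atom 2: C, bond orders sum to 4 (valence 4) → 0 H
  atom 3: N, bond orders sum to 1 (valence 3) → 2 H
  atom 4: C, bond orders sum to 4 (valence 4) → 0 H
  atom 5: C, bond orders sum to 4 (valence 4) → 0 H
  atom 6: C, bond orders sum to 2 (valence 4) → 2 H
  atom 7: C, bond orders sum to 1 (valence 4) → 3 H
  atom 8: C, bond orders sum to 3 (valence 4) → 1 H
  atom 9: C, bond orders sum to 4 (valence 4) → 0 H
  atom 10: C, bond orders sum to 4 (valence 4) → 0 H
  atom 11: O, bond orders sum to 2 (valence 2) → 0 H
  atom 12: C, bond orders sum to 1 (valence 4) → 3 H
  atom 13: C, bond orders sum to 4 (valence 4) → 0 H
  atom 14: N, bond orders sum to 1 (valence 3) → 2 H
  atom 15: C, bond orders sum to 3 (valence 4) → 1 H
  atom 16: C, bond orders sum to 3 (valence 4) → 1 H
  atom 17: C, bond orders sum to 4 (valence 4) → 0 H
  atom 18: C, bond orders sum to 3 (valence 4) → 1 H
Total hydrogens: 16.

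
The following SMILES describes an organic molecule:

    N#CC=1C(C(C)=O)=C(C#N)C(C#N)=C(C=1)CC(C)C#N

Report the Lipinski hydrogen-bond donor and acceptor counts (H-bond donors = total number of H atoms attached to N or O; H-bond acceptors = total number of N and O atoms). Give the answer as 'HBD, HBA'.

0, 5

Donors: find every N or O and count the H atoms it carries.
  atom 1 (N): bond orders sum to 3 → 0 H
  atom 7 (O): bond orders sum to 2 → 0 H
  atom 10 (N): bond orders sum to 3 → 0 H
  atom 13 (N): bond orders sum to 3 → 0 H
  atom 20 (N): bond orders sum to 3 → 0 H
Lipinski HBD = 0.
Acceptors: N atoms = 4, O atoms = 1 → HBA = 5.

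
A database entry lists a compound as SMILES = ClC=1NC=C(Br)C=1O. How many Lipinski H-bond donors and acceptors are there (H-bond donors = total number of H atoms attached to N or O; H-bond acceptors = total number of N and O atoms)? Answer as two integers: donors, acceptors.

Donors: find every N or O and count the H atoms it carries.
  atom 3 (N): bond orders sum to 2 → 1 H
  atom 8 (O): bond orders sum to 1 → 1 H
Lipinski HBD = 2.
Acceptors: N atoms = 1, O atoms = 1 → HBA = 2.

2, 2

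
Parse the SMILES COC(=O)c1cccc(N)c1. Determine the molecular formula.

C8H9NO2

Walk through each heavy atom and fill implicit hydrogens from standard valence (C 4, N 3, O 2, S 2, halogen 1); for lowercase aromatic atoms, an aromatic c carries 1 H when it has two neighbours and 0 H with three, and aromatic n carries 0 H:
  atom 1: C, bond orders sum to 1 (valence 4) → 3 H
  atom 2: O, bond orders sum to 2 (valence 2) → 0 H
  atom 3: C, bond orders sum to 4 (valence 4) → 0 H
  atom 4: O, bond orders sum to 2 (valence 2) → 0 H
  atom 5: aromatic c, 3 neighbours → 0 H
  atom 6: aromatic c, 2 neighbours → 1 H
  atom 7: aromatic c, 2 neighbours → 1 H
  atom 8: aromatic c, 2 neighbours → 1 H
  atom 9: aromatic c, 3 neighbours → 0 H
  atom 10: N, bond orders sum to 1 (valence 3) → 2 H
  atom 11: aromatic c, 2 neighbours → 1 H
Totals → C:8, H:9, N:1, O:2.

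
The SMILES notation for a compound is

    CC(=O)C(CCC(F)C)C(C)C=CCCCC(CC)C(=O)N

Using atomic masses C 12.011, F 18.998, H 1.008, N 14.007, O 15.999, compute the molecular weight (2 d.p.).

First, the molecular formula is C18H32FNO2 (counting implicit H from valence).
  C: 18 × 12.011 = 216.198
  F: 1 × 18.998 = 18.998
  H: 32 × 1.008 = 32.256
  N: 1 × 14.007 = 14.007
  O: 2 × 15.999 = 31.998
Sum: 18×12.011 + 1×18.998 + 32×1.008 + 1×14.007 + 2×15.999 = 313.457 → 313.46 g/mol.

313.46 g/mol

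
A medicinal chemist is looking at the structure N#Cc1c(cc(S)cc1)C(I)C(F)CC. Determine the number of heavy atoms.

Every atom symbol written in the SMILES (organic subset) is one heavy atom; implicit H are not written.
Heavy atoms by element → C:11, F:1, I:1, N:1, S:1.
Total: 15.

15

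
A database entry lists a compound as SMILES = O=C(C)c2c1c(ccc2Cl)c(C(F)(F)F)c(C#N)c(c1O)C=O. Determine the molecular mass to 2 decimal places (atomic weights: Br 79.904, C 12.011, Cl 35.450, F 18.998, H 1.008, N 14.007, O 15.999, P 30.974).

341.67 g/mol

First, the molecular formula is C15H7ClF3NO3 (counting implicit H from valence).
  C: 15 × 12.011 = 180.165
  Cl: 1 × 35.450 = 35.450
  F: 3 × 18.998 = 56.994
  H: 7 × 1.008 = 7.056
  N: 1 × 14.007 = 14.007
  O: 3 × 15.999 = 47.997
Sum: 15×12.011 + 1×35.450 + 3×18.998 + 7×1.008 + 1×14.007 + 3×15.999 = 341.669 → 341.67 g/mol.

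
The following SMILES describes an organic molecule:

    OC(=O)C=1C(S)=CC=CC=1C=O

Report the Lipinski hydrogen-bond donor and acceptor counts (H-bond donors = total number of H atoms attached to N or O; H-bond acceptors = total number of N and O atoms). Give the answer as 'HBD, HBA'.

Donors: find every N or O and count the H atoms it carries.
  atom 1 (O): bond orders sum to 1 → 1 H
  atom 3 (O): bond orders sum to 2 → 0 H
  atom 12 (O): bond orders sum to 2 → 0 H
Lipinski HBD = 1.
Acceptors: N atoms = 0, O atoms = 3 → HBA = 3.

1, 3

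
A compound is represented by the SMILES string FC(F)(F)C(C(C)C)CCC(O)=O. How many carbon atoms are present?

Count every carbon token in the SMILES (each C, including those in ring-closure positions and inside branches).
Carbon count: 8.

8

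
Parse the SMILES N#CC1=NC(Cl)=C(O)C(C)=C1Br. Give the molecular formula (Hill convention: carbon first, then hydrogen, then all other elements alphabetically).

C7H4BrClN2O

Walk through each heavy atom and fill implicit hydrogens from standard valence (C 4, N 3, O 2, S 2, halogen 1):
  atom 1: N, bond orders sum to 3 (valence 3) → 0 H
  atom 2: C, bond orders sum to 4 (valence 4) → 0 H
  atom 3: C, bond orders sum to 4 (valence 4) → 0 H
  atom 4: N, bond orders sum to 3 (valence 3) → 0 H
  atom 5: C, bond orders sum to 4 (valence 4) → 0 H
  atom 6: Cl (halogen, monovalent) → 0 H
  atom 7: C, bond orders sum to 4 (valence 4) → 0 H
  atom 8: O, bond orders sum to 1 (valence 2) → 1 H
  atom 9: C, bond orders sum to 4 (valence 4) → 0 H
  atom 10: C, bond orders sum to 1 (valence 4) → 3 H
  atom 11: C, bond orders sum to 4 (valence 4) → 0 H
  atom 12: Br (halogen, monovalent) → 0 H
Totals → C:7, H:4, Br:1, Cl:1, N:2, O:1.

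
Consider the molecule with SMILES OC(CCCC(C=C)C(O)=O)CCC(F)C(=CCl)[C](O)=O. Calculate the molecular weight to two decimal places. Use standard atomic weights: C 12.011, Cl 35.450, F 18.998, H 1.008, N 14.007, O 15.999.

322.76 g/mol

First, the molecular formula is C14H20ClFO5 (counting implicit H from valence).
  C: 14 × 12.011 = 168.154
  Cl: 1 × 35.450 = 35.450
  F: 1 × 18.998 = 18.998
  H: 20 × 1.008 = 20.160
  O: 5 × 15.999 = 79.995
Sum: 14×12.011 + 1×35.450 + 1×18.998 + 20×1.008 + 5×15.999 = 322.757 → 322.76 g/mol.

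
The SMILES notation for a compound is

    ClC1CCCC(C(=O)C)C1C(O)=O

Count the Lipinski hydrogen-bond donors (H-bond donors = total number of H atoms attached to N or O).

Donors: find every N or O and count the H atoms it carries.
  atom 8 (O): bond orders sum to 2 → 0 H
  atom 12 (O): bond orders sum to 1 → 1 H
  atom 13 (O): bond orders sum to 2 → 0 H
Lipinski HBD = 1.

1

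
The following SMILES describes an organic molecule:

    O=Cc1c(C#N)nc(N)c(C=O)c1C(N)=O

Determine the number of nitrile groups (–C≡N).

The nitrile motif appears at heavy-atom position 5 in the SMILES.
Other groups present: 2 aldehyde, 1 amide, 1 primary amine.
Nitrile count: 1.

1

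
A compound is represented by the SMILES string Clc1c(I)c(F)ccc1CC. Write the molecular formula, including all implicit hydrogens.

Walk through each heavy atom and fill implicit hydrogens from standard valence (C 4, N 3, O 2, S 2, halogen 1); for lowercase aromatic atoms, an aromatic c carries 1 H when it has two neighbours and 0 H with three, and aromatic n carries 0 H:
  atom 1: Cl (halogen, monovalent) → 0 H
  atom 2: aromatic c, 3 neighbours → 0 H
  atom 3: aromatic c, 3 neighbours → 0 H
  atom 4: I (halogen, monovalent) → 0 H
  atom 5: aromatic c, 3 neighbours → 0 H
  atom 6: F (halogen, monovalent) → 0 H
  atom 7: aromatic c, 2 neighbours → 1 H
  atom 8: aromatic c, 2 neighbours → 1 H
  atom 9: aromatic c, 3 neighbours → 0 H
  atom 10: C, bond orders sum to 2 (valence 4) → 2 H
  atom 11: C, bond orders sum to 1 (valence 4) → 3 H
Totals → C:8, H:7, Cl:1, F:1, I:1.
In Hill order: C8H7ClFI.

C8H7ClFI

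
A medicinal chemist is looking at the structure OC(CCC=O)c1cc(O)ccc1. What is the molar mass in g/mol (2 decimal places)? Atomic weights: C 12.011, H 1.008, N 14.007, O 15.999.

180.20 g/mol

First, the molecular formula is C10H12O3 (counting implicit H from valence).
  C: 10 × 12.011 = 120.110
  H: 12 × 1.008 = 12.096
  O: 3 × 15.999 = 47.997
Sum: 10×12.011 + 12×1.008 + 3×15.999 = 180.203 → 180.20 g/mol.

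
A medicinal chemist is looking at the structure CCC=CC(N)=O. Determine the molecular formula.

C5H9NO

Walk through each heavy atom and fill implicit hydrogens from standard valence (C 4, N 3, O 2, S 2, halogen 1):
  atom 1: C, bond orders sum to 1 (valence 4) → 3 H
  atom 2: C, bond orders sum to 2 (valence 4) → 2 H
  atom 3: C, bond orders sum to 3 (valence 4) → 1 H
  atom 4: C, bond orders sum to 3 (valence 4) → 1 H
  atom 5: C, bond orders sum to 4 (valence 4) → 0 H
  atom 6: N, bond orders sum to 1 (valence 3) → 2 H
  atom 7: O, bond orders sum to 2 (valence 2) → 0 H
Totals → C:5, H:9, N:1, O:1.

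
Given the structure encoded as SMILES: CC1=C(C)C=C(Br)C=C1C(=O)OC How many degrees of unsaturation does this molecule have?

5

Molecular formula: C10H11BrO2.
DoU = (2C + 2 + N − H − X) / 2, where X is the halogen count and O/S are ignored.
    = (2·10 + 2 + 0 − 11 − 1) / 2 = 10 / 2 = 5.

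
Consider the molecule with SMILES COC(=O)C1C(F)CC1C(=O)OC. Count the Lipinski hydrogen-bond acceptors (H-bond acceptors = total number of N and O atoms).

4

N atoms: 0; O atoms: 4.
Lipinski HBA = 0 + 4 = 4.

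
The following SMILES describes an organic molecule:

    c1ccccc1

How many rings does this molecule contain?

In SMILES, each pair of matching ring-closure digits denotes one ring-closing bond; the number of such bonds equals the number of independent rings.
Ring-closure bonds here: 1.

1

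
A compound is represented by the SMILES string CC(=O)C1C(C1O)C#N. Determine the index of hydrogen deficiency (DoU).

4

Degree of unsaturation = (number of rings) + (number of π bonds).
Ring closures in the SMILES: 1.
π bonds: 1 double bond (each 1 DoU), 1 triple bond (each 2 DoU) → 3 DoU from unsaturation.
Total DoU = 1 + 3 = 4.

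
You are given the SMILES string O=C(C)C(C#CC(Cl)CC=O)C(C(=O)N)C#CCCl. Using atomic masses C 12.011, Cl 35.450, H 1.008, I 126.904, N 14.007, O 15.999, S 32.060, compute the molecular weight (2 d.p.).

302.15 g/mol

First, the molecular formula is C13H13Cl2NO3 (counting implicit H from valence).
  C: 13 × 12.011 = 156.143
  Cl: 2 × 35.450 = 70.900
  H: 13 × 1.008 = 13.104
  N: 1 × 14.007 = 14.007
  O: 3 × 15.999 = 47.997
Sum: 13×12.011 + 2×35.450 + 13×1.008 + 1×14.007 + 3×15.999 = 302.151 → 302.15 g/mol.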